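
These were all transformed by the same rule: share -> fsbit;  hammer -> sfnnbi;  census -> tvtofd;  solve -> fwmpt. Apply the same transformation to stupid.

Two steps: reverse the string, then apply a Caesar shift of +1.
For stupid: reverse → diputs; then shift: d+1=e, i+1=j, p+1=q, u+1=v, t+1=u, s+1=t.

ejqvut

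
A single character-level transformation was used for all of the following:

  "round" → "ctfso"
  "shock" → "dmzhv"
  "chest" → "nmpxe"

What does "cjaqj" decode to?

Shifts by position in round: pos 0: r→c (+11), pos 1: o→t (+5), pos 2: u→f (+11), pos 3: n→s (+5) — repeating every 2. It's a Vigenère-style cipher with numeric key [11,5]: position i shifts by key[i mod 2].
Decoding cjaqj: c−11=r, j−5=e, a−11=p, q−5=l, j−11=y.

reply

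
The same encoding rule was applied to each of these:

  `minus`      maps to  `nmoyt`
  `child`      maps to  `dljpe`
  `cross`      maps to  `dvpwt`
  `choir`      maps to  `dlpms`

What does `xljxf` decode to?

white

Shifts by position in minus: pos 0: m→n (+1), pos 1: i→m (+4), pos 2: n→o (+1), pos 3: u→y (+4) — repeating every 2. It's a Vigenère-style cipher with numeric key [1,4]: position i shifts by key[i mod 2].
Decoding xljxf: x−1=w, l−4=h, j−1=i, x−4=t, f−1=e.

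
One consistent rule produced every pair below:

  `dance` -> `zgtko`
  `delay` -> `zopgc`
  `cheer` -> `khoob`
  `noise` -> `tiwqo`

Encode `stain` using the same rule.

qfgwt

This is an affine cipher: with a=0,…,z=25, each position x becomes (15x+6) mod 26.
On stain: s(18)→15·18+6≡16=q; t(19)→15·19+6≡5=f; a(0)→15·0+6≡6=g; i(8)→15·8+6≡22=w; n(13)→15·13+6≡19=t (all mod 26).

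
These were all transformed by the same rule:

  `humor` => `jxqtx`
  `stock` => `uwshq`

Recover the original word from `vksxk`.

those

The shift increases by 1 at each position, starting from +2: 2, 3, 4, ….
Undoing it on vksxk: v−2=t, k−3=h, s−4=o, x−5=s, k−6=e.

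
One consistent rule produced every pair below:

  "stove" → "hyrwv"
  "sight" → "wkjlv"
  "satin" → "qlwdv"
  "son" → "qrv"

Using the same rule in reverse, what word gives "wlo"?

lit

The output letters match the input read backwards, each shifted +3: stove reversed is evots. Read the word backwards and shift each letter +3.
Reversing it on wlo: shift back: w−3=t, l−3=i, o−3=l → til; then reverse → lit.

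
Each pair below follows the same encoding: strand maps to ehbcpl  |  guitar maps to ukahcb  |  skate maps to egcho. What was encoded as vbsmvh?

prompt

s(18)→e(4) and t(19)→h(7) fit y≡3x+2 (mod 26); the inverse of 3 mod 26 is 9. This is an affine cipher: with a=0,…,z=25, each position x becomes (3x+2) mod 26.
Reversing it on vbsmvh: v(21)→9·(21−2)≡15=p; b(1)→9·(1−2)≡17=r; s(18)→9·(18−2)≡14=o; m(12)→9·(12−2)≡12=m; v(21)→9·(21−2)≡15=p; h(7)→9·(7−2)≡19=t (all mod 26).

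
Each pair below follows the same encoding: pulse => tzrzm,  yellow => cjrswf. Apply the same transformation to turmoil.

xzxtwrv

In pulse: p→t is +4, u→z is +5, l→r is +6, s→z is +7 — the shift increases by 1 each position. The shift increases by 1 at each position, starting from +4: 4, 5, 6, ….
On turmoil: t+4=x, u+5=z, r+6=x, m+7=t, o+8=w, i+9=r, l+10=v.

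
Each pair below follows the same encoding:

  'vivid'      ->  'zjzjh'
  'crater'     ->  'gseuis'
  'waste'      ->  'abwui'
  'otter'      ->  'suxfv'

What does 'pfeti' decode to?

A repeating key of period 2 is used — shifts +4, +1 over and over.
Undoing it on pfeti: p−4=l, f−1=e, e−4=a, t−1=s, i−4=e.

lease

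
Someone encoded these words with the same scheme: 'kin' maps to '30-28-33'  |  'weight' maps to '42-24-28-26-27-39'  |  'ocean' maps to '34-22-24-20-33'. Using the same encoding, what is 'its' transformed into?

28-39-38

k is letter #11 and maps to 30: an offset of 19. The number is (letter's place in the alphabet, a=1) + 19.
On its: i=9→28, t=20→39, s=19→38.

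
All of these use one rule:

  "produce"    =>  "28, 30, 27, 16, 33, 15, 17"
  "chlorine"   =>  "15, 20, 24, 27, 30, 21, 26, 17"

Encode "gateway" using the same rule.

19, 13, 32, 17, 35, 13, 37

p is letter #16 and maps to 28: an offset of 12. The number is (letter's place in the alphabet, a=1) + 12.
For gateway: g=7→19, a=1→13, t=20→32, e=5→17, w=23→35, a=1→13, y=25→37.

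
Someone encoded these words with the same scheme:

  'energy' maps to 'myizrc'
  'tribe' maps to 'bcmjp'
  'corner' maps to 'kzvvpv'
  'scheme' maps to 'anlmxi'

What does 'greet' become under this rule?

Shifts by position in energy: pos 0: e→m (+8), pos 1: n→y (+11), pos 2: e→i (+4), pos 3: r→z (+8), pos 4: g→r (+11), pos 5: y→c (+4) — repeating every 3. It's a Vigenère-style cipher with numeric key [8,11,4]: position i shifts by key[i mod 3].
For greet: g+8=o, r+11=c, e+4=i, e+8=m, t+11=e.

ocime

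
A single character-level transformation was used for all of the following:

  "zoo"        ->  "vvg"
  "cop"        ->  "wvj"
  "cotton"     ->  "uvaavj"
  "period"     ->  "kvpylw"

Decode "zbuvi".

The output letters match the input read backwards, each shifted +7: zoo reversed is ooz. The word is reversed, then every letter is shifted forward by 7.
Undoing it on zbuvi: shift back: z−7=s, b−7=u, u−7=n, v−7=o, i−7=b → sunob; then reverse → bonus.

bonus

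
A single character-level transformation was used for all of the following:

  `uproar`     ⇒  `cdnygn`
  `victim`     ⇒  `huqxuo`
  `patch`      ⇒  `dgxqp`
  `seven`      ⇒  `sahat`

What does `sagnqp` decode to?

u(20)→c(2) and p(15)→d(3) fit y≡5x+6 (mod 26); the inverse of 5 mod 26 is 21. Treating letters as 0–25, the rule is x ↦ 5x + 6 (mod 26).
Decoding sagnqp: s(18)→21·(18−6)≡18=s; a(0)→21·(0−6)≡4=e; g(6)→21·(6−6)≡0=a; n(13)→21·(13−6)≡17=r; q(16)→21·(16−6)≡2=c; p(15)→21·(15−6)≡7=h (all mod 26).

search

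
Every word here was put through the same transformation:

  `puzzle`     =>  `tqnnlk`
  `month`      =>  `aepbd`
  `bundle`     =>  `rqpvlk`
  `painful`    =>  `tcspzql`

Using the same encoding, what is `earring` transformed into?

Treating letters as 0–25, the rule is x ↦ 15x + 2 (mod 26).
Applying it to earring: e(4)→15·4+2≡10=k; a(0)→15·0+2≡2=c; r(17)→15·17+2≡23=x; r(17)→15·17+2≡23=x; i(8)→15·8+2≡18=s; n(13)→15·13+2≡15=p; g(6)→15·6+2≡14=o (all mod 26).

kcxxspo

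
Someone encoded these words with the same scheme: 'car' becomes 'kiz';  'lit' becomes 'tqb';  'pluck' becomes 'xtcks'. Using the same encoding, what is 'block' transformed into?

jtwks

Each letter is shifted forward by 8 in the alphabet (a Caesar shift of +8).
For block: b+8=j, l+8=t, o+8=w, c+8=k, k+8=s.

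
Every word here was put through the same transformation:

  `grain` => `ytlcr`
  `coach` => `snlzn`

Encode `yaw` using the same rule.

hlj

The output letters match the input read backwards, each shifted +11: grain reversed is niarg. The word is reversed, then every letter is shifted forward by 11.
Applying it to yaw: reverse → way; then shift: w+11=h, a+11=l, y+11=j.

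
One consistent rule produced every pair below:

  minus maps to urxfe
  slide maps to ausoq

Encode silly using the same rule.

arvwk

Letter i (0-indexed) is shifted by i+8, so successive shifts are 8, 9, 10, ….
Applying it to silly: s+8=a, i+9=r, l+10=v, l+11=w, y+12=k.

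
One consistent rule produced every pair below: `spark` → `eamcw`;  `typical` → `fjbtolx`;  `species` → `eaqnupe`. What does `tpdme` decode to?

herbs

Shifts by position in spark: pos 0: s→e (+12), pos 1: p→a (+11), pos 2: a→m (+12), pos 3: r→c (+11) — repeating every 2. The shifts repeat in a cycle of length 2: positions 0,1,… shift by +12, +11, then the pattern repeats.
Reversing it on tpdme: t−12=h, p−11=e, d−12=r, m−11=b, e−12=s.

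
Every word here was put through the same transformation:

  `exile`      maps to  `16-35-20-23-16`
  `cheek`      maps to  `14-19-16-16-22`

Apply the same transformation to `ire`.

20-29-16

e is letter #5 and maps to 16: an offset of 11. Letters become their 1-based position plus 11 (so a→12, b→13, …).
Applying it to ire: i=9→20, r=18→29, e=5→16.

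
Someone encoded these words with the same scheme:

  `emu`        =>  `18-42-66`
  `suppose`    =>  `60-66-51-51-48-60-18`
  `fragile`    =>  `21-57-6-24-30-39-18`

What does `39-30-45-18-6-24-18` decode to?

With a=1..z=26, the number is 3·pos + 3.
Undoing it on 39-30-45-18-6-24-18: 39→(39−3)÷3=12=l, 30→(30−3)÷3=9=i, 45→(45−3)÷3=14=n, 18→(18−3)÷3=5=e, 6→(6−3)÷3=1=a, 24→(24−3)÷3=7=g, 18→(18−3)÷3=5=e.

lineage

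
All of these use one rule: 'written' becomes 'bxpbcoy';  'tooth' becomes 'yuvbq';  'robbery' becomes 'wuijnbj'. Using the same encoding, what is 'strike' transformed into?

xzyqto

In written: w→b is +5, r→x is +6, i→p is +7, t→b is +8 — the shift increases by 1 each position. Each letter shifts forward by (position + 5), i.e. 5, 6, 7, … — the shift grows by one for each successive letter.
On strike: s+5=x, t+6=z, r+7=y, i+8=q, k+9=t, e+10=o.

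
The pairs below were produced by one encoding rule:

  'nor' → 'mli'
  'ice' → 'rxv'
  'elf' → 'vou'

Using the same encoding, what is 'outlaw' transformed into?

This is the alphabet-reversal cipher (Atbash): a becomes z, b becomes y, etc.
Applying it to outlaw: o↔l, u↔f, t↔g, l↔o, a↔z, w↔d.

lfgozd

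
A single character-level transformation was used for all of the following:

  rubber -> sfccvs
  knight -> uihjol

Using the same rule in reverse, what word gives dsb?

arc

The output letters match the input read backwards, each shifted +1: rubber reversed is rebbur. Read the word backwards and shift each letter +1.
Decoding dsb: shift back: d−1=c, s−1=r, b−1=a → cra; then reverse → arc.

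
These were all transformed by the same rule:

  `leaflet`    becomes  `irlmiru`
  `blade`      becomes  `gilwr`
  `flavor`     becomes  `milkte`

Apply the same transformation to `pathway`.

l(11)→i(8) and e(4)→r(17) fit y≡21x+11 (mod 26); the inverse of 21 mod 26 is 5. This is an affine cipher: with a=0,…,z=25, each position x becomes (21x+11) mod 26.
On pathway: p(15)→21·15+11≡14=o; a(0)→21·0+11≡11=l; t(19)→21·19+11≡20=u; h(7)→21·7+11≡2=c; w(22)→21·22+11≡5=f; a(0)→21·0+11≡11=l; y(24)→21·24+11≡21=v (all mod 26).

olucflv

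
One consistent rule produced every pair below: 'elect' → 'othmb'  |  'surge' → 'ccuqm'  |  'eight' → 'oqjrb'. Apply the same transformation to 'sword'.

cerbl

Shifts by position in elect: pos 0: e→o (+10), pos 1: l→t (+8), pos 2: e→h (+3), pos 3: c→m (+10), pos 4: t→b (+8) — repeating every 3. The shifts repeat in a cycle of length 3: positions 0,1,… shift by +10, +8, +3, then the pattern repeats.
Applying it to sword: s+10=c, w+8=e, o+3=r, r+10=b, d+8=l.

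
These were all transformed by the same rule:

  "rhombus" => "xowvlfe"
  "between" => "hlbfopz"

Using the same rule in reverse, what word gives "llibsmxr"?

feasible

In rhombus: r→x is +6, h→o is +7, o→w is +8, m→v is +9 — the shift increases by 1 each position. The shift increases by 1 at each position, starting from +6: 6, 7, 8, ….
Reversing it on llibsmxr: l−6=f, l−7=e, i−8=a, b−9=s, s−10=i, m−11=b, x−12=l, r−13=e.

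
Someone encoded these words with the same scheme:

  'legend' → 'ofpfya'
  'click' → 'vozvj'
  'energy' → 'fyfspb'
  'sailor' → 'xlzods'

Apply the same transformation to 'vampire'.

l(11)→o(14) and e(4)→f(5) fit y≡5x+11 (mod 26); the inverse of 5 mod 26 is 21. Each letter's alphabet position (a=0..z=25) is mapped through 5·x+11 mod 26 — an affine cipher.
For vampire: v(21)→5·21+11≡12=m; a(0)→5·0+11≡11=l; m(12)→5·12+11≡19=t; p(15)→5·15+11≡8=i; i(8)→5·8+11≡25=z; r(17)→5·17+11≡18=s; e(4)→5·4+11≡5=f (all mod 26).

mltizsf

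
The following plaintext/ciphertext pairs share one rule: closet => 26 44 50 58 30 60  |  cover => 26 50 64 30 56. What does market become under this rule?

46 22 56 42 30 60

Each letter becomes 2×(its alphabet position, a=1..z=26) + 20.
On market: m=13→46, a=1→22, r=18→56, k=11→42, e=5→30, t=20→60.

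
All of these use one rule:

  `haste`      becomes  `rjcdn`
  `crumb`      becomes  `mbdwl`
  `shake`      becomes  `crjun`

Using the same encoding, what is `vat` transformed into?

The shift depends on letter class: consonant h→r is +10, but vowel a→j is +9. Two shifts are in play — +9 for a/e/i/o/u, +10 for every other letter.
For vat: v(cons)+10=f, a(vowel)+9=j, t(cons)+10=d.

fjd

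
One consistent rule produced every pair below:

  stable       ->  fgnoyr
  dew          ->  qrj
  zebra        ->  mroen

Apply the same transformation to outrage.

Compare letters: s→f is +13, t→g is +13, a→n is +13 — a constant shift. It's a constant shift of +13 (ROT13).
For outrage: o+13=b, u+13=h, t+13=g, r+13=e, a+13=n, g+13=t, e+13=r.

bhgentr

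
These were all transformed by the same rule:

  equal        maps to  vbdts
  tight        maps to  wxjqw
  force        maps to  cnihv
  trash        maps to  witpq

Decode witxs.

trail

e(4)→v(21) and q(16)→b(1) fit y≡7x+19 (mod 26); the inverse of 7 mod 26 is 15. This is an affine cipher: with a=0,…,z=25, each position x becomes (7x+19) mod 26.
Reversing it on witxs: w(22)→15·(22−19)≡19=t; i(8)→15·(8−19)≡17=r; t(19)→15·(19−19)≡0=a; x(23)→15·(23−19)≡8=i; s(18)→15·(18−19)≡11=l (all mod 26).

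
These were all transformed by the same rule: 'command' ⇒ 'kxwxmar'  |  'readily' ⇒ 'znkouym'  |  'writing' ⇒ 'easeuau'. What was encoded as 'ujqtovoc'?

magician

The shift increases by 1 at each position, starting from +8: 8, 9, 10, ….
Reversing it on ujqtovoc: u−8=m, j−9=a, q−10=g, t−11=i, o−12=c, v−13=i, o−14=a, c−15=n.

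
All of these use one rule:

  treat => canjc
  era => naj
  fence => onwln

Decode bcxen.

Compare letters: t→c is +9, r→a is +9, e→n is +9 — a constant shift. Every letter moves 9 places later in the alphabet, wrapping around z→a.
Decoding bcxen: b−9=s, c−9=t, x−9=o, e−9=v, n−9=e.

stove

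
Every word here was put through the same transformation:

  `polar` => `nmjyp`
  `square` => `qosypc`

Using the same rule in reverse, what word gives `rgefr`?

This is a Caesar cipher with shift 24.
Decoding rgefr: r−24=t, g−24=i, e−24=g, f−24=h, r−24=t.

tight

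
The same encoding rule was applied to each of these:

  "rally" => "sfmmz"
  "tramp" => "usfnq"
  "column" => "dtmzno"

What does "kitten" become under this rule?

lnuujo

The shift depends on letter class: consonant r→s is +1, but vowel a→f is +5. The rule splits by letter class: vowels +5, consonants +1.
For kitten: k(cons)+1=l, i(vowel)+5=n, t(cons)+1=u, t(cons)+1=u, e(vowel)+5=j, n(cons)+1=o.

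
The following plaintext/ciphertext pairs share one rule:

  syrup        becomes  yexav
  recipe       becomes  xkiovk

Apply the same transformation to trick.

zxoiq

This is a Caesar cipher with shift 6.
On trick: t+6=z, r+6=x, i+6=o, c+6=i, k+6=q.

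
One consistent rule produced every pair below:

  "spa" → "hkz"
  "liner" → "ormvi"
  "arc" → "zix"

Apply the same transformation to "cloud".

Each pair mirrors across the alphabet (s↔h, p↔k, a↔z): positions sum to 25. Letters are reflected about the middle of the alphabet (position → 25−position): Atbash.
Applying it to cloud: c↔x, l↔o, o↔l, u↔f, d↔w.

xolfw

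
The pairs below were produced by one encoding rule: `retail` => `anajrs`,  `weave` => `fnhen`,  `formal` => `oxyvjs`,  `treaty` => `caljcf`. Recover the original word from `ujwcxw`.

It's a Vigenère-style cipher with numeric key [9,9,7]: position i shifts by key[i mod 3].
Undoing it on ujwcxw: u−9=l, j−9=a, w−7=p, c−9=t, x−9=o, w−7=p.

laptop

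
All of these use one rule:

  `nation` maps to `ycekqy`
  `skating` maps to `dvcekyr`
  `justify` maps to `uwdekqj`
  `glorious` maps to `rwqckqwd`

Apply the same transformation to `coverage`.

nqggccrg

Two shifts are in play — +2 for a/e/i/o/u, +11 for every other letter.
On coverage: c(cons)+11=n, o(vowel)+2=q, v(cons)+11=g, e(vowel)+2=g, r(cons)+11=c, a(vowel)+2=c, g(cons)+11=r, e(vowel)+2=g.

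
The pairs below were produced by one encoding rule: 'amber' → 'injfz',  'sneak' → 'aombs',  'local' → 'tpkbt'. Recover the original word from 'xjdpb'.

pivot

Shifts by position in amber: pos 0: a→i (+8), pos 1: m→n (+1), pos 2: b→j (+8), pos 3: e→f (+1) — repeating every 2. A repeating key of period 2 is used — shifts +8, +1 over and over.
Decoding xjdpb: x−8=p, j−1=i, d−8=v, p−1=o, b−8=t.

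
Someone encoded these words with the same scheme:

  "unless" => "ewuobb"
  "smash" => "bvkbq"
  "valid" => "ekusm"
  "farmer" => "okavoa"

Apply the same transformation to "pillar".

The shift depends on letter class: consonant n→w is +9, but vowel u→e is +10. The rule splits by letter class: vowels +10, consonants +9.
Applying it to pillar: p(cons)+9=y, i(vowel)+10=s, l(cons)+9=u, l(cons)+9=u, a(vowel)+10=k, r(cons)+9=a.

ysuuka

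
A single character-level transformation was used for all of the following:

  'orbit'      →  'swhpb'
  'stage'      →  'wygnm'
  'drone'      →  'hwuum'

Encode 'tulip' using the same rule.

xzrpx

Letter i (0-indexed) is shifted by i+4, so successive shifts are 4, 5, 6, ….
On tulip: t+4=x, u+5=z, l+6=r, i+7=p, p+8=x.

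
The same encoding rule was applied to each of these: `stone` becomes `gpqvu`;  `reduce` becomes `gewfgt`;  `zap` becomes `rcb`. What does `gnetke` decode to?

circle

Two steps: reverse the string, then apply a Caesar shift of +2.
Decoding gnetke: shift back: g−2=e, n−2=l, e−2=c, t−2=r, k−2=i, e−2=c → elcric; then reverse → circle.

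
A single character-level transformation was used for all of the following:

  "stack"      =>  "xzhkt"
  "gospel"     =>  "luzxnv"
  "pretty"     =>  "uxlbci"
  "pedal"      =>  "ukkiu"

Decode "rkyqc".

merit

The shift increases by 1 at each position, starting from +5: 5, 6, 7, ….
Undoing it on rkyqc: r−5=m, k−6=e, y−7=r, q−8=i, c−9=t.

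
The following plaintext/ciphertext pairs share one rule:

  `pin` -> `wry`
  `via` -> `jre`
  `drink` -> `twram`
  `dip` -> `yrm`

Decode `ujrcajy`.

partial

The word is reversed, then every letter is shifted forward by 9.
Reversing it on ujrcajy: shift back: u−9=l, j−9=a, r−9=i, c−9=t, a−9=r, j−9=a, y−9=p → laitrap; then reverse → partial.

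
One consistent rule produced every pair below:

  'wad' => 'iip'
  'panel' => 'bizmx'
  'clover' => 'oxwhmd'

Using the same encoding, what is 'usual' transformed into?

cecix

The shift depends on letter class: consonant w→i is +12, but vowel a→i is +8. The rule splits by letter class: vowels +8, consonants +12.
Applying it to usual: u(vowel)+8=c, s(cons)+12=e, u(vowel)+8=c, a(vowel)+8=i, l(cons)+12=x.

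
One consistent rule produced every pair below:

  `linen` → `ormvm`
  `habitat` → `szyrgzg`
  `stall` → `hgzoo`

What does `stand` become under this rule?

hgzmw

Each pair mirrors across the alphabet (l↔o, i↔r, n↔m): positions sum to 25. This is the alphabet-reversal cipher (Atbash): a becomes z, b becomes y, etc.
For stand: s↔h, t↔g, a↔z, n↔m, d↔w.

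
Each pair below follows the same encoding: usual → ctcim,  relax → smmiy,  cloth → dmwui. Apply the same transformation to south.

The shift depends on letter class: consonant s→t is +1, but vowel u→c is +8. Vowels shift forward by 8 and consonants shift forward by 1.
For south: s(cons)+1=t, o(vowel)+8=w, u(vowel)+8=c, t(cons)+1=u, h(cons)+1=i.

twcui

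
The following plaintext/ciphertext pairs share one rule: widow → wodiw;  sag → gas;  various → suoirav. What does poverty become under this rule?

The word is simply reversed.
For poverty: reverse → ytrevop.

ytrevop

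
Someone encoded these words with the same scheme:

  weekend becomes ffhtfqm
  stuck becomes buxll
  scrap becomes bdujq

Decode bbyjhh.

savage

A repeating key of period 3 is used — shifts +9, +1, +3 over and over.
Reversing it on bbyjhh: b−9=s, b−1=a, y−3=v, j−9=a, h−1=g, h−3=e.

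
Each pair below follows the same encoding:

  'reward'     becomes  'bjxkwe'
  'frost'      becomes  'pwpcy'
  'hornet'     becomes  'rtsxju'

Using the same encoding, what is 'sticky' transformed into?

Shifts by position in reward: pos 0: r→b (+10), pos 1: e→j (+5), pos 2: w→x (+1), pos 3: a→k (+10), pos 4: r→w (+5), pos 5: d→e (+1) — repeating every 3. A repeating key of period 3 is used — shifts +10, +5, +1 over and over.
Applying it to sticky: s+10=c, t+5=y, i+1=j, c+10=m, k+5=p, y+1=z.

cyjmpz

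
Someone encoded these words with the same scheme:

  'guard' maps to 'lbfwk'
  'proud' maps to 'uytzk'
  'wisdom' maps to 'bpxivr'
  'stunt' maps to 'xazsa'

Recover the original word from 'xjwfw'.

Shifts by position in guard: pos 0: g→l (+5), pos 1: u→b (+7), pos 2: a→f (+5), pos 3: r→w (+5), pos 4: d→k (+7) — repeating every 3. The shifts repeat in a cycle of length 3: positions 0,1,… shift by +5, +7, +5, then the pattern repeats.
Reversing it on xjwfw: x−5=s, j−7=c, w−5=r, f−5=a, w−7=p.

scrap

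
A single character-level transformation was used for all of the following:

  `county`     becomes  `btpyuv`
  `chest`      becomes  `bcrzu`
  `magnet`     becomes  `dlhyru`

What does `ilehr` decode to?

c(2)→b(1) and o(14)→t(19) fit y≡21x+11 (mod 26); the inverse of 21 mod 26 is 5. Treating letters as 0–25, the rule is x ↦ 21x + 11 (mod 26).
Undoing it on ilehr: i(8)→5·(8−11)≡11=l; l(11)→5·(11−11)≡0=a; e(4)→5·(4−11)≡17=r; h(7)→5·(7−11)≡6=g; r(17)→5·(17−11)≡4=e (all mod 26).

large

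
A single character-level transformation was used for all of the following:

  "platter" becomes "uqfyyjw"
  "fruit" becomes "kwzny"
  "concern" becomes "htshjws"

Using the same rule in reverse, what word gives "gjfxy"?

beast

Each letter is shifted forward by 5 in the alphabet (a Caesar shift of +5).
Reversing it on gjfxy: g−5=b, j−5=e, f−5=a, x−5=s, y−5=t.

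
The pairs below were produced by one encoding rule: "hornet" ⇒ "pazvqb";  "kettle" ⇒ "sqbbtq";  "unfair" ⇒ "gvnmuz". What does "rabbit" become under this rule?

zmjjub

The rule splits by letter class: vowels +12, consonants +8.
On rabbit: r(cons)+8=z, a(vowel)+12=m, b(cons)+8=j, b(cons)+8=j, i(vowel)+12=u, t(cons)+8=b.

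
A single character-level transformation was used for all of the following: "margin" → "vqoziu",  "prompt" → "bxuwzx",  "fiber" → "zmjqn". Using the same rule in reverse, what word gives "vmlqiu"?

The output letters match the input read backwards, each shifted +8: margin reversed is nigram. Two steps: reverse the string, then apply a Caesar shift of +8.
Undoing it on vmlqiu: shift back: v−8=n, m−8=e, l−8=d, q−8=i, i−8=a, u−8=m → nediam; then reverse → maiden.

maiden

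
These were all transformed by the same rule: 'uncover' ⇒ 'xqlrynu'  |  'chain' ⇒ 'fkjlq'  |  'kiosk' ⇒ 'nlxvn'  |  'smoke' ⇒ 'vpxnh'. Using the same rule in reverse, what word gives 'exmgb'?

It's a Vigenère-style cipher with numeric key [3,3,9]: position i shifts by key[i mod 3].
Undoing it on exmgb: e−3=b, x−3=u, m−9=d, g−3=d, b−3=y.

buddy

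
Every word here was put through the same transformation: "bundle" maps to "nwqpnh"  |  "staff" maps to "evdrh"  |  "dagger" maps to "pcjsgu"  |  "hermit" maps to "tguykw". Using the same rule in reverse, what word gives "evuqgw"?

Shifts by position in bundle: pos 0: b→n (+12), pos 1: u→w (+2), pos 2: n→q (+3), pos 3: d→p (+12), pos 4: l→n (+2), pos 5: e→h (+3) — repeating every 3. The shifts repeat in a cycle of length 3: positions 0,1,… shift by +12, +2, +3, then the pattern repeats.
Undoing it on evuqgw: e−12=s, v−2=t, u−3=r, q−12=e, g−2=e, w−3=t.

street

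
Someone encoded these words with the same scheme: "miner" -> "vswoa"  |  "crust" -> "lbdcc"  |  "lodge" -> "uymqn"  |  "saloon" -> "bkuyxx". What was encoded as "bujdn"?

skate

Shifts by position in miner: pos 0: m→v (+9), pos 1: i→s (+10), pos 2: n→w (+9), pos 3: e→o (+10) — repeating every 2. A repeating key of period 2 is used — shifts +9, +10 over and over.
Reversing it on bujdn: b−9=s, u−10=k, j−9=a, d−10=t, n−9=e.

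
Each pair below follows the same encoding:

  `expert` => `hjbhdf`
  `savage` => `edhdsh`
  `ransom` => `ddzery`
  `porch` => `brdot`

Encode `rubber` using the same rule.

dxnnhd

The shift depends on letter class: consonant x→j is +12, but vowel e→h is +3. Two shifts are in play — +3 for a/e/i/o/u, +12 for every other letter.
For rubber: r(cons)+12=d, u(vowel)+3=x, b(cons)+12=n, b(cons)+12=n, e(vowel)+3=h, r(cons)+12=d.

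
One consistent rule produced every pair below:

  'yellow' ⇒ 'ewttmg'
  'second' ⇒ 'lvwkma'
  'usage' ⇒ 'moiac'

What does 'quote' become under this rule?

mbwcy

The output letters match the input read backwards, each shifted +8: yellow reversed is wolley. The word is reversed, then every letter is shifted forward by 8.
For quote: reverse → etouq; then shift: e+8=m, t+8=b, o+8=w, u+8=c, q+8=y.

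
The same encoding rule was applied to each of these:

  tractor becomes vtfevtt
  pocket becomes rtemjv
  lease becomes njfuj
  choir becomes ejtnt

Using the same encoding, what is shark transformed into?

The shift depends on letter class: consonant t→v is +2, but vowel a→f is +5. The rule splits by letter class: vowels +5, consonants +2.
Applying it to shark: s(cons)+2=u, h(cons)+2=j, a(vowel)+5=f, r(cons)+2=t, k(cons)+2=m.

ujftm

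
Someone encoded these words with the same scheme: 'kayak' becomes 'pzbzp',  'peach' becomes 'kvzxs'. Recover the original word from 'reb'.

ivy

Each letter is replaced by its mirror in the alphabet: a↔z, b↔y, c↔x, and so on (the Atbash cipher).
Reversing it on reb: r↔i, e↔v, b↔y.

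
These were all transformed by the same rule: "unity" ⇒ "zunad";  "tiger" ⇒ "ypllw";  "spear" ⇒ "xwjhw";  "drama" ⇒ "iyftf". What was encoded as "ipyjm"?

ditch

Shifts by position in unity: pos 0: u→z (+5), pos 1: n→u (+7), pos 2: i→n (+5), pos 3: t→a (+7) — repeating every 2. A repeating key of period 2 is used — shifts +5, +7 over and over.
Decoding ipyjm: i−5=d, p−7=i, y−5=t, j−7=c, m−5=h.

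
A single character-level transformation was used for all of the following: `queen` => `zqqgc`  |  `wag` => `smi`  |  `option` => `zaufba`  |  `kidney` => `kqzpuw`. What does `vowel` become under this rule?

xqiah

Two steps: reverse the string, then apply a Caesar shift of +12.
For vowel: reverse → lewov; then shift: l+12=x, e+12=q, w+12=i, o+12=a, v+12=h.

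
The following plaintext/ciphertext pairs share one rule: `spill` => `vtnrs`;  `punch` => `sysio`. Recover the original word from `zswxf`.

worry

The shift increases by 1 at each position, starting from +3: 3, 4, 5, ….
Reversing it on zswxf: z−3=w, s−4=o, w−5=r, x−6=r, f−7=y.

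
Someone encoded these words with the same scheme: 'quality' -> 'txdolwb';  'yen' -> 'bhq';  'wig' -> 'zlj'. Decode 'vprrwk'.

smooth

Compare letters: q→t is +3, u→x is +3, a→d is +3 — a constant shift. Every letter moves 3 places later in the alphabet, wrapping around z→a.
Decoding vprrwk: v−3=s, p−3=m, r−3=o, r−3=o, w−3=t, k−3=h.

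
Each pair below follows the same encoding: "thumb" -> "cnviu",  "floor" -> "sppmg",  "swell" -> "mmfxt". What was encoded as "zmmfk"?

The word is reversed, then every letter is shifted forward by 1.
Undoing it on zmmfk: shift back: z−1=y, m−1=l, m−1=l, f−1=e, k−1=j → yllej; then reverse → jelly.

jelly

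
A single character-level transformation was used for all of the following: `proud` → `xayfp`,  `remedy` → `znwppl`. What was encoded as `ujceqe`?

master

In proud: p→x is +8, r→a is +9, o→y is +10, u→f is +11 — the shift increases by 1 each position. Letter i (0-indexed) is shifted by i+8, so successive shifts are 8, 9, 10, ….
Undoing it on ujceqe: u−8=m, j−9=a, c−10=s, e−11=t, q−12=e, e−13=r.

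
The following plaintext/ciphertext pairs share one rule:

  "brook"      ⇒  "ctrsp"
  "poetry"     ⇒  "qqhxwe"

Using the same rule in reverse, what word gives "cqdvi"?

board

In brook: b→c is +1, r→t is +2, o→r is +3, o→s is +4 — the shift increases by 1 each position. Each letter shifts forward by (position + 1), i.e. 1, 2, 3, … — the shift grows by one for each successive letter.
Undoing it on cqdvi: c−1=b, q−2=o, d−3=a, v−4=r, i−5=d.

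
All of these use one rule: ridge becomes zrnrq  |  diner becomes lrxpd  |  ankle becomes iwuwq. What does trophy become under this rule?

bayatl

In ridge: r→z is +8, i→r is +9, d→n is +10, g→r is +11 — the shift increases by 1 each position. The shift increases by 1 at each position, starting from +8: 8, 9, 10, ….
Applying it to trophy: t+8=b, r+9=a, o+10=y, p+11=a, h+12=t, y+13=l.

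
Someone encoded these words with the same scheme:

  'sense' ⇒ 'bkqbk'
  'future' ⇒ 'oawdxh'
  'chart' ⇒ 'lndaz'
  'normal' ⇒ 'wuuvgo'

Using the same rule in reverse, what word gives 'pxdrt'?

Shifts by position in sense: pos 0: s→b (+9), pos 1: e→k (+6), pos 2: n→q (+3), pos 3: s→b (+9), pos 4: e→k (+6) — repeating every 3. A repeating key of period 3 is used — shifts +9, +6, +3 over and over.
Undoing it on pxdrt: p−9=g, x−6=r, d−3=a, r−9=i, t−6=n.

grain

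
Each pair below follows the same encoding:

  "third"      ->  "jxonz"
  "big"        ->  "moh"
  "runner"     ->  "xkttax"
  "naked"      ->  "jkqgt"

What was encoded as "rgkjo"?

ideal

The output letters match the input read backwards, each shifted +6: third reversed is driht. Two steps: reverse the string, then apply a Caesar shift of +6.
Decoding rgkjo: shift back: r−6=l, g−6=a, k−6=e, j−6=d, o−6=i → laedi; then reverse → ideal.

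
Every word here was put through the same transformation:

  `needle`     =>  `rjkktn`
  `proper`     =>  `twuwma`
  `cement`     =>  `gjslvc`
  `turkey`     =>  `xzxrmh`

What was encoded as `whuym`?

score

In needle: n→r is +4, e→j is +5, e→k is +6, d→k is +7 — the shift increases by 1 each position. Letter i (0-indexed) is shifted by i+4, so successive shifts are 4, 5, 6, ….
Reversing it on whuym: w−4=s, h−5=c, u−6=o, y−7=r, m−8=e.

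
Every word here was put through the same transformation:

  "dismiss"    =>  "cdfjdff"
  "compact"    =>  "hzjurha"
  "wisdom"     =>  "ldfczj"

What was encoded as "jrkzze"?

maroon

Each letter's alphabet position (a=0..z=25) is mapped through 21·x+17 mod 26 — an affine cipher.
Decoding jrkzze: j(9)→5·(9−17)≡12=m; r(17)→5·(17−17)≡0=a; k(10)→5·(10−17)≡17=r; z(25)→5·(25−17)≡14=o; z(25)→5·(25−17)≡14=o; e(4)→5·(4−17)≡13=n (all mod 26).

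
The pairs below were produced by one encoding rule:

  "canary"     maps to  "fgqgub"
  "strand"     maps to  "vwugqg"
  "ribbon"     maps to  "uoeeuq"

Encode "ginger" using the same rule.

The shift depends on letter class: consonant c→f is +3, but vowel a→g is +6. Vowels shift forward by 6 and consonants shift forward by 3.
Applying it to ginger: g(cons)+3=j, i(vowel)+6=o, n(cons)+3=q, g(cons)+3=j, e(vowel)+6=k, r(cons)+3=u.

joqjku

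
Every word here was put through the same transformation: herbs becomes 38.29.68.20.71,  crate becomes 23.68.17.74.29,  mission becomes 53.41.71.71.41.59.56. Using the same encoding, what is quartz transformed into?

h(#8)→38 and e(#5)→29: differences scale by 3, so n = 3·pos + 14. Each letter becomes 3×(its alphabet position, a=1..z=26) + 14.
For quartz: q=17→65, u=21→77, a=1→17, r=18→68, t=20→74, z=26→92.

65.77.17.68.74.92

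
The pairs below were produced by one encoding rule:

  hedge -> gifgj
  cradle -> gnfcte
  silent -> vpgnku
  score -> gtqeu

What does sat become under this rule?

The word is reversed, then every letter is shifted forward by 2.
On sat: reverse → tas; then shift: t+2=v, a+2=c, s+2=u.

vcu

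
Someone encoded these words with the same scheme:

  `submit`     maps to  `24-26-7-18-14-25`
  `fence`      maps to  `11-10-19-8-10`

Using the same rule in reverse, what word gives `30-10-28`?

s is letter #19 and maps to 24: an offset of 5. Each letter is replaced by its alphabet position (a=1..z=26) + 5.
Reversing it on 30-10-28: 30→(30−5)÷1=25=y, 10→(10−5)÷1=5=e, 28→(28−5)÷1=23=w.

yew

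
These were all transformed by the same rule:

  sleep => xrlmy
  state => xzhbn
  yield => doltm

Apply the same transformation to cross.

hxvab

In sleep: s→x is +5, l→r is +6, e→l is +7, e→m is +8 — the shift increases by 1 each position. Each letter shifts forward by (position + 5), i.e. 5, 6, 7, … — the shift grows by one for each successive letter.
Applying it to cross: c+5=h, r+6=x, o+7=v, s+8=a, s+9=b.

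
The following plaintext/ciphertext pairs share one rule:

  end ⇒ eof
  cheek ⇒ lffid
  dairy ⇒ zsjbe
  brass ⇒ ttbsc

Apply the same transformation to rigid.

ejhjs

The word is reversed, then every letter is shifted forward by 1.
For rigid: reverse → digir; then shift: d+1=e, i+1=j, g+1=h, i+1=j, r+1=s.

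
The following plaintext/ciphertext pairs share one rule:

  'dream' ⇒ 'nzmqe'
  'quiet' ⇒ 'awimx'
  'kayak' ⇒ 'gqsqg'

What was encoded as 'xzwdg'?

trunk

This is an affine cipher: with a=0,…,z=25, each position x becomes (25x+16) mod 26.
Undoing it on xzwdg: x(23)→25·(23−16)≡19=t; z(25)→25·(25−16)≡17=r; w(22)→25·(22−16)≡20=u; d(3)→25·(3−16)≡13=n; g(6)→25·(6−16)≡10=k (all mod 26).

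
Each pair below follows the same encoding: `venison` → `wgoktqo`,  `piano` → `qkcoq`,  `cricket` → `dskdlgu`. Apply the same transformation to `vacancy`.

wcdcodz

Vowels shift forward by 2 and consonants shift forward by 1.
For vacancy: v(cons)+1=w, a(vowel)+2=c, c(cons)+1=d, a(vowel)+2=c, n(cons)+1=o, c(cons)+1=d, y(cons)+1=z.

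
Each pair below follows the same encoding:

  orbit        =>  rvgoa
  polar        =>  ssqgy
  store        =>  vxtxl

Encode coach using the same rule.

The shift increases by 1 at each position, starting from +3: 3, 4, 5, ….
Applying it to coach: c+3=f, o+4=s, a+5=f, c+6=i, h+7=o.

fsfio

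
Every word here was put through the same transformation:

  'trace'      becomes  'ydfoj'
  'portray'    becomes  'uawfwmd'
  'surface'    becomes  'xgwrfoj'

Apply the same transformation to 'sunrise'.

xgsdnej

Shifts by position in trace: pos 0: t→y (+5), pos 1: r→d (+12), pos 2: a→f (+5), pos 3: c→o (+12) — repeating every 2. The shifts repeat in a cycle of length 2: positions 0,1,… shift by +5, +12, then the pattern repeats.
Applying it to sunrise: s+5=x, u+12=g, n+5=s, r+12=d, i+5=n, s+12=e, e+5=j.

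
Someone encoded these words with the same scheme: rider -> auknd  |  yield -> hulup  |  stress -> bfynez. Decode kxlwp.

Shifts by position in rider: pos 0: r→a (+9), pos 1: i→u (+12), pos 2: d→k (+7), pos 3: e→n (+9), pos 4: r→d (+12) — repeating every 3. The shifts repeat in a cycle of length 3: positions 0,1,… shift by +9, +12, +7, then the pattern repeats.
Reversing it on kxlwp: k−9=b, x−12=l, l−7=e, w−9=n, p−12=d.

blend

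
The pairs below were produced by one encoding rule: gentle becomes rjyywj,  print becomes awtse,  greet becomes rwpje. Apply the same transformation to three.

emcjp

It's a Vigenère-style cipher with numeric key [11,5]: position i shifts by key[i mod 2].
On three: t+11=e, h+5=m, r+11=c, e+5=j, e+11=p.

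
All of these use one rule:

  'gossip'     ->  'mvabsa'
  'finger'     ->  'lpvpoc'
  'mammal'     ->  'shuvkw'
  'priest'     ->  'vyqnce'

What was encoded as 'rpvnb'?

In gossip: g→m is +6, o→v is +7, s→a is +8, s→b is +9 — the shift increases by 1 each position. Letter i (0-indexed) is shifted by i+6, so successive shifts are 6, 7, 8, ….
Undoing it on rpvnb: r−6=l, p−7=i, v−8=n, n−9=e, b−10=r.

liner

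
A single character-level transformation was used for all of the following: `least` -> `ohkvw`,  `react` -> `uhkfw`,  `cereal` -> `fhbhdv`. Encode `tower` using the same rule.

wrghu

A repeating key of period 3 is used — shifts +3, +3, +10 over and over.
Applying it to tower: t+3=w, o+3=r, w+10=g, e+3=h, r+3=u.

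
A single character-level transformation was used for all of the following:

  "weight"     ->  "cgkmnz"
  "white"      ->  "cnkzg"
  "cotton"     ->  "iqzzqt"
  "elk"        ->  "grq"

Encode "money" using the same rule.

sqtge

The shift depends on letter class: consonant w→c is +6, but vowel e→g is +2. Vowels shift forward by 2 and consonants shift forward by 6.
On money: m(cons)+6=s, o(vowel)+2=q, n(cons)+6=t, e(vowel)+2=g, y(cons)+6=e.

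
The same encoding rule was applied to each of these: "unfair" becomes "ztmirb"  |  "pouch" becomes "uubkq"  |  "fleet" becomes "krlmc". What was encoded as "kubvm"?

Each letter shifts forward by (position + 5), i.e. 5, 6, 7, … — the shift grows by one for each successive letter.
Decoding kubvm: k−5=f, u−6=o, b−7=u, v−8=n, m−9=d.

found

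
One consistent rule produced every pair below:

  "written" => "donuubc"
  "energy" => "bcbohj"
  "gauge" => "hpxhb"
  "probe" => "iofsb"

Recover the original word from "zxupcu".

mutant

Treating letters as 0–25, the rule is x ↦ 3x + 15 (mod 26).
Decoding zxupcu: z(25)→9·(25−15)≡12=m; x(23)→9·(23−15)≡20=u; u(20)→9·(20−15)≡19=t; p(15)→9·(15−15)≡0=a; c(2)→9·(2−15)≡13=n; u(20)→9·(20−15)≡19=t (all mod 26).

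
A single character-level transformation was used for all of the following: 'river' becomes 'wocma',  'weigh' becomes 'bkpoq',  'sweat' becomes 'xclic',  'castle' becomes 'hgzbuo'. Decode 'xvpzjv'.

In river: r→w is +5, i→o is +6, v→c is +7, e→m is +8 — the shift increases by 1 each position. Each letter shifts forward by (position + 5), i.e. 5, 6, 7, … — the shift grows by one for each successive letter.
Undoing it on xvpzjv: x−5=s, v−6=p, p−7=i, z−8=r, j−9=a, v−10=l.

spiral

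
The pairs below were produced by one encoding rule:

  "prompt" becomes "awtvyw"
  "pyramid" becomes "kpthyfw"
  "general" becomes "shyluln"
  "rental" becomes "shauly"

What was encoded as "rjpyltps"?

limerick

The output letters match the input read backwards, each shifted +7: prompt reversed is tpmorp. The word is reversed, then every letter is shifted forward by 7.
Undoing it on rjpyltps: shift back: r−7=k, j−7=c, p−7=i, y−7=r, l−7=e, t−7=m, p−7=i, s−7=l → kciremil; then reverse → limerick.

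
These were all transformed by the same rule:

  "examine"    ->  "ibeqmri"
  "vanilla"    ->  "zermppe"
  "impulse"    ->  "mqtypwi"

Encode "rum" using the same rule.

Every letter moves 4 places later in the alphabet, wrapping around z→a.
On rum: r+4=v, u+4=y, m+4=q.

vyq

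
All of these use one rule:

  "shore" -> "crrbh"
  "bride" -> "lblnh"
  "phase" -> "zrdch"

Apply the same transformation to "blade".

lvdnh

The shift depends on letter class: consonant s→c is +10, but vowel o→r is +3. Vowels shift forward by 3 and consonants shift forward by 10.
For blade: b(cons)+10=l, l(cons)+10=v, a(vowel)+3=d, d(cons)+10=n, e(vowel)+3=h.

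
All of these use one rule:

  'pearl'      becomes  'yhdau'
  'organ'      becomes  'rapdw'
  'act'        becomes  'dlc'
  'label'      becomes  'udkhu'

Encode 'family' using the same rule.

odvluh

Two shifts are in play — +3 for a/e/i/o/u, +9 for every other letter.
Applying it to family: f(cons)+9=o, a(vowel)+3=d, m(cons)+9=v, i(vowel)+3=l, l(cons)+9=u, y(cons)+9=h.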